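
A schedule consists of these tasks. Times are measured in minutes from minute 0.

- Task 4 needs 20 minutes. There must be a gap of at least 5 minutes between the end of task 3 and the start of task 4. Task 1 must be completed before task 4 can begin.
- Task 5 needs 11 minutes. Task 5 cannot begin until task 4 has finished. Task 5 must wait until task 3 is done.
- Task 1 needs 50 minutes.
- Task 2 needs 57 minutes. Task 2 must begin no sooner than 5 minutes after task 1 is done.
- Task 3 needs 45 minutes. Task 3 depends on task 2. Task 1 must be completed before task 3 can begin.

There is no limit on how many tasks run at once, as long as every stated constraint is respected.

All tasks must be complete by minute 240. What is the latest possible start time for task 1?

47

To finish by minute 240, task 5 (duration 11) must start no later than minute 229.
Task 4 feeds into task 5 (must start by minute 229); so task 4 must finish by minute 229 and therefore start by minute 209.
Task 3 feeds task 4 (must start by minute 209, minus 5-minute gap → minute 204); task 5 (must start by minute 229). Taking the minimum, task 3 must finish by minute 204 and start by 204 − 45 = minute 159.
Task 2 must finish before task 3 (must start by minute 159). With a 57-minute duration, task 2 must start by 159 − 57 = minute 102.
Task 1 has several dependents: task 2 (must start by minute 102, minus 5-minute gap → minute 97); task 3 (must start by minute 159); task 4 (must start by minute 209). The earliest of those limits is minute 97, so task 1 must start by 97 − 50 = minute 47.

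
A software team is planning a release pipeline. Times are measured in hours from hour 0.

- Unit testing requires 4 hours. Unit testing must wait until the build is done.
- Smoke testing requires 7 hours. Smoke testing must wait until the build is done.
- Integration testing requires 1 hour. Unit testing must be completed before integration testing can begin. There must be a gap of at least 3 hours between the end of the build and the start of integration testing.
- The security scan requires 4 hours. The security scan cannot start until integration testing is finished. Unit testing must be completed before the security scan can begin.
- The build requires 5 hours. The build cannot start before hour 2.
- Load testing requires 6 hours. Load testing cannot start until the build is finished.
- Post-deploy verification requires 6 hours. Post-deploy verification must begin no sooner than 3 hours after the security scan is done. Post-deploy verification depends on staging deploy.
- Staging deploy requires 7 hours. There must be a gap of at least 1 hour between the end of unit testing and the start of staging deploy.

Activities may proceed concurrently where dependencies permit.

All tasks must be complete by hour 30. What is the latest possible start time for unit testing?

Nothing follows post-deploy verification; the deadline of hour 30 is its only limit. It must start by 30 − 6 = hour 24.
The security scan must finish before post-deploy verification (must start by hour 24, minus 3-hour gap → hour 21). With a 4-hour duration, the security scan must start by 21 − 4 = hour 17.
Integration testing has to be done before the security scan (must start by hour 17). That means finishing by hour 17, i.e. starting by 17 − 1 = hour 16.
Staging deploy has to be done before post-deploy verification (must start by hour 24). That means finishing by hour 24, i.e. starting by 24 − 7 = hour 17.
For unit testing: integration testing (must start by hour 16); the security scan (must start by hour 17); staging deploy (must start by hour 17, minus 1-hour gap → hour 16). The most restrictive is hour 16; with a 4-hour duration, unit testing must start by hour 12.

12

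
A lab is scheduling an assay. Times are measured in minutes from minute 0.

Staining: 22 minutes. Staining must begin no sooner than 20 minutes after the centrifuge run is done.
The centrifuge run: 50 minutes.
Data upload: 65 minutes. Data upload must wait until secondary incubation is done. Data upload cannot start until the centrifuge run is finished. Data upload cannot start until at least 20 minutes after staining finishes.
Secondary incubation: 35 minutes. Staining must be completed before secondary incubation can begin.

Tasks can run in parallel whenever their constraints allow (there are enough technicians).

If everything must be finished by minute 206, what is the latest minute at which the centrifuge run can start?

14

To finish by minute 206, data upload (duration 65) must start no later than minute 141.
Secondary incubation has to be done before data upload (must start by minute 141). That means finishing by minute 141, i.e. starting by 141 − 35 = minute 106.
Staining feeds secondary incubation (must start by minute 106); data upload (must start by minute 141, minus 20-minute gap → minute 121). Taking the minimum, staining must finish by minute 106 and start by 106 − 22 = minute 84.
For the centrifuge run: staining (must start by minute 84, minus 20-minute gap → minute 64); data upload (must start by minute 141). The most restrictive is minute 64; with a 50-minute duration, the centrifuge run must start by minute 14.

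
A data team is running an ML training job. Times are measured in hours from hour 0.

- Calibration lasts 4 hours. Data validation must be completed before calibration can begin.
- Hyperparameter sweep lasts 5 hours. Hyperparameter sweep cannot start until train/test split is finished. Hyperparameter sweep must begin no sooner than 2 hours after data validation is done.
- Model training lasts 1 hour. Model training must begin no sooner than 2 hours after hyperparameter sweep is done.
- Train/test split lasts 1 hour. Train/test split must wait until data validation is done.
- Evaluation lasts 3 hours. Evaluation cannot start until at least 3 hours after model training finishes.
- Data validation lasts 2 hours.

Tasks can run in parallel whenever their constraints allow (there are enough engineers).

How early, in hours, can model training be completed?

12

Data validation can start immediately at hour 0; it finishes at hour 2.
Train/test split waits on data validation (finishes hour 2), so it starts at hour 2 and finishes at 2 + 1 = hour 3.
For hyperparameter sweep: train/test split (finishes hour 3); data validation (finishes hour 2, plus 2-hour gap → hour 4). Taking the maximum gives a start of hour 4, and it finishes at 4 + 5 = hour 9.
Model training cannot begin until hyperparameter sweep (finishes hour 9, plus 2-hour gap → hour 11). It runs from hour 11 to 11 + 1 = hour 12.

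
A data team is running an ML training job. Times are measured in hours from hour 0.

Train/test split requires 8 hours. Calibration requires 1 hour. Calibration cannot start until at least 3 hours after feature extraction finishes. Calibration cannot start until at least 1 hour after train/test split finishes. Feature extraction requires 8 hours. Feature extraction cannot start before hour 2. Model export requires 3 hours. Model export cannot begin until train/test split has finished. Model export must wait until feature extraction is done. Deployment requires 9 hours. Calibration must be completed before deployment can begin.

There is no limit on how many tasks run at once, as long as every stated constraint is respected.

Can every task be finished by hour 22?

No

Train/test split has no prerequisites, so it starts at hour 0 and finishes at hour 8.
Feature extraction cannot begin until its own release at hour 2. It runs from hour 2 to 2 + 8 = hour 10.
Model export has to wait for train/test split (finishes hour 8); feature extraction (finishes hour 10). The latest of these is hour 10, so model export runs hour 10 to 10 + 3 = hour 13.
Calibration needs all of feature extraction (finishes hour 10, plus 3-hour gap → hour 13); train/test split (finishes hour 8, plus 1-hour gap → hour 9). That puts its earliest start at hour 13; it finishes at 13 + 1 = hour 14.
Deployment cannot begin until calibration (finishes hour 14). It runs from hour 14 to 14 + 9 = hour 23.
The earliest everything can be done is hour 23, which is after the deadline of 22, so it is not possible.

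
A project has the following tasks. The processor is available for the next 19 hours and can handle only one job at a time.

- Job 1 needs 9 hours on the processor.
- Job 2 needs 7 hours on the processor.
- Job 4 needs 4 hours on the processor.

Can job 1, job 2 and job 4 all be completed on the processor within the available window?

Running back to back, the jobs need 9 + 7 + 4 = 20 hours on the processor.
Since 20 > 19, they cannot all fit.

No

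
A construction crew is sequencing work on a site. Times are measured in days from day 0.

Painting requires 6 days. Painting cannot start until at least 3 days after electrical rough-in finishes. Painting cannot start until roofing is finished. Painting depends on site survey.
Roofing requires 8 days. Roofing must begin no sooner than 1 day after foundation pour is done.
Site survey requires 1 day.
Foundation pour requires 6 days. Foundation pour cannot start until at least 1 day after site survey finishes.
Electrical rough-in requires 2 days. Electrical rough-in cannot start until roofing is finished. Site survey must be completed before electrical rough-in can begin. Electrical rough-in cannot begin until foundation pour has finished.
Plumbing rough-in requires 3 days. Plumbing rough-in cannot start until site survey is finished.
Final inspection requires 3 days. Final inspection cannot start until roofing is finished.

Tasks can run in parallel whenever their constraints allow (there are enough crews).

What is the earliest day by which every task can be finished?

28

Nothing blocks site survey, so it runs from day 0 to day 1.
Plumbing rough-in waits on site survey (finishes day 1), so it starts at day 1 and finishes at 1 + 3 = day 4.
Foundation pour waits on site survey (finishes day 1, plus 1-day gap → day 2), so it starts at day 2 and finishes at 2 + 6 = day 8.
Roofing cannot begin until foundation pour (finishes day 8, plus 1-day gap → day 9). It runs from day 9 to 9 + 8 = day 17.
After roofing (finishes day 17), final inspection can start at day 17 and finishes at day 20.
For electrical rough-in: roofing (finishes day 17); site survey (finishes day 1); foundation pour (finishes day 8). Taking the maximum gives a start of day 17, and it finishes at 17 + 2 = day 19.
For painting: electrical rough-in (finishes day 19, plus 3-day gap → day 22); roofing (finishes day 17); site survey (finishes day 1). Taking the maximum gives a start of day 22, and it finishes at 22 + 6 = day 28.
All tasks are finished once the last one completes. Finish times: Site survey at 1, Foundation pour at 8, Roofing at 17, Plumbing rough-in at 4, Electrical rough-in at 19, Painting at 28, Final inspection at 20. The latest is day 28.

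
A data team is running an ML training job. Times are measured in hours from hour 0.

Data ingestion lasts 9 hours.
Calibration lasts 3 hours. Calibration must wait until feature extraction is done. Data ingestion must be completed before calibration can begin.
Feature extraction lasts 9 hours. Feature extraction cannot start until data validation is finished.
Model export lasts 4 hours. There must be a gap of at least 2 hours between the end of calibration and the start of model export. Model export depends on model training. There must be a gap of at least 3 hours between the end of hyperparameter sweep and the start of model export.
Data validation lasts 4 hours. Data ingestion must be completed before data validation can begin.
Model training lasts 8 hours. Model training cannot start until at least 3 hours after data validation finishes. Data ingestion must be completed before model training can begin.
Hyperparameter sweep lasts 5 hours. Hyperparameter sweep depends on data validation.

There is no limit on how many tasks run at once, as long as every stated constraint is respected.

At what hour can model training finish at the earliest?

24

Data ingestion has no prerequisites, so it starts at hour 0 and finishes at hour 9.
After data ingestion (finishes hour 9), data validation can start at hour 9 and finishes at hour 13.
Model training needs all of data validation (finishes hour 13, plus 3-hour gap → hour 16); data ingestion (finishes hour 9). That puts its earliest start at hour 16; it finishes at 16 + 8 = hour 24.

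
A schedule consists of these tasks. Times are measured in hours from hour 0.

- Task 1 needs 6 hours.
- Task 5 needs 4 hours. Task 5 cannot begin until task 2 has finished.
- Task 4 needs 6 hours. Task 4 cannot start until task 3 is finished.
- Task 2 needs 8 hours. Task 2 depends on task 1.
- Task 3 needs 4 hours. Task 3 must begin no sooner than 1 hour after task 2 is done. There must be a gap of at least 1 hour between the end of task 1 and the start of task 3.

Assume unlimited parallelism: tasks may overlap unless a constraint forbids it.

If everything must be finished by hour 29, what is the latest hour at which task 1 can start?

4

Task 4 has no dependents, so it just needs to finish by hour 29. Starting by 29 − 6 = hour 23 achieves that.
Task 3 has to be done before task 4 (must start by hour 23). That means finishing by hour 23, i.e. starting by 23 − 4 = hour 19.
Task 5 must finish by hour 29; it takes 4 hours, so it must start by 29 − 4 = hour 25.
For task 2: task 3 (must start by hour 19, minus 1-hour gap → hour 18); task 5 (must start by hour 25). The most restrictive is hour 18; with an 8-hour duration, task 2 must start by hour 10.
Task 1 feeds task 2 (must start by hour 10); task 3 (must start by hour 19, minus 1-hour gap → hour 18). Taking the minimum, task 1 must finish by hour 10 and start by 10 − 6 = hour 4.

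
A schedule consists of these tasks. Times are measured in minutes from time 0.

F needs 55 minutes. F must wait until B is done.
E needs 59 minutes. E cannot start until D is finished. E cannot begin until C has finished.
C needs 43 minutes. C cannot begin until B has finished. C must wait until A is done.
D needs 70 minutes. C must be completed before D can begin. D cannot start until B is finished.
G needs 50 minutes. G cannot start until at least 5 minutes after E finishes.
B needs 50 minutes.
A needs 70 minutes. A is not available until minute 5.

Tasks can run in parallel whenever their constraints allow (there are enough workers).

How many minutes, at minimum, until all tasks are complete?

B has no prerequisites, so it starts at minute 0 and finishes at minute 50.
F cannot begin until B (finishes minute 50). It runs from minute 50 to 50 + 55 = minute 105.
A waits on its own release at minute 5, so it starts at minute 5 and finishes at 5 + 70 = minute 75.
For C: B (finishes minute 50); A (finishes minute 75). Taking the maximum gives a start of minute 75, and it finishes at 75 + 43 = minute 118.
D cannot start until C (finishes minute 118); B (finishes minute 50). The controlling bound is minute 118, so D finishes at 118 + 70 = minute 188.
E cannot start until D (finishes minute 188); C (finishes minute 118). The controlling bound is minute 188, so E finishes at 188 + 59 = minute 247.
G cannot begin until E (finishes minute 247, plus 5-minute gap → minute 252). It runs from minute 252 to 252 + 50 = minute 302.
All tasks are finished once the last one completes. Finish times: A at 75, B at 50, C at 118, D at 188, E at 247, F at 105, G at 302. The latest is minute 302.

302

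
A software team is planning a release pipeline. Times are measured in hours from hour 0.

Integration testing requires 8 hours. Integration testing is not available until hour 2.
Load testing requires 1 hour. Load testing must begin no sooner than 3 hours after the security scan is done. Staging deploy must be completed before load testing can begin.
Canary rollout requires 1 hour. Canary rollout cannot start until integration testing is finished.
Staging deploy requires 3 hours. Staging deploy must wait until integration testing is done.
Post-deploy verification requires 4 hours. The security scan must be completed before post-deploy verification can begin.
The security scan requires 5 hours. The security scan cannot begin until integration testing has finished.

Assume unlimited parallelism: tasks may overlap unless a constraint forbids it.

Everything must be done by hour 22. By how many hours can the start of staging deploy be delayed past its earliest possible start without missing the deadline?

8

After its own release at hour 2, integration testing can start at hour 2 and finishes at hour 10.
Staging deploy waits on integration testing (finishes hour 10), so it starts at hour 10 and finishes at 10 + 3 = hour 13.

Working backward from the deadline:
To finish by hour 22, load testing (duration 1) must start no later than hour 21.
Since load testing (must start by hour 21) depends on it, staging deploy must finish by hour 21. Backing off its 3-hour duration gives a latest start of hour 18.
So staging deploy can start as early as hour 10 and as late as hour 18, giving 18 − 10 = 8 hours of slack.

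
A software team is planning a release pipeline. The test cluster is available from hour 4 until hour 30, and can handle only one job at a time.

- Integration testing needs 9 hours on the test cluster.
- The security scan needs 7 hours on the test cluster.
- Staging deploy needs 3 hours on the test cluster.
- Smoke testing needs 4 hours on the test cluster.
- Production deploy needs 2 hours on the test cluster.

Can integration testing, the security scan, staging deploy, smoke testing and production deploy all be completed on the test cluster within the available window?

The test cluster window is 30 − 4 = 26 hours.
Running back to back, the jobs need 9 + 7 + 3 + 4 + 2 = 25 hours on the test cluster.
Since 25 ≤ 26, they fit within the window.

Yes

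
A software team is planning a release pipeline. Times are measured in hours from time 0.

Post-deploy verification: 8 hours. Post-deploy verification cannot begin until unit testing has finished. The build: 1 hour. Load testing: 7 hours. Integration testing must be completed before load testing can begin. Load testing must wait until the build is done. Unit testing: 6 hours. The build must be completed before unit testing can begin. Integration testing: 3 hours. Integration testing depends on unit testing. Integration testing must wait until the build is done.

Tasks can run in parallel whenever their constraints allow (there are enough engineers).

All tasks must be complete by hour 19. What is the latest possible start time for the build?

Load testing must finish by hour 19; it takes 7 hours, so it must start by 19 − 7 = hour 12.
Integration testing must finish before load testing (must start by hour 12). With a 3-hour duration, integration testing must start by 12 − 3 = hour 9.
To finish by hour 19, post-deploy verification (duration 8) must start no later than hour 11.
Unit testing has several dependents: integration testing (must start by hour 9); post-deploy verification (must start by hour 11). The earliest of those limits is hour 9, so unit testing must start by 9 − 6 = hour 3.
The build has several dependents: unit testing (must start by hour 3); integration testing (must start by hour 9); load testing (must start by hour 12). The earliest of those limits is hour 3, so the build must start by 3 − 1 = hour 2.

2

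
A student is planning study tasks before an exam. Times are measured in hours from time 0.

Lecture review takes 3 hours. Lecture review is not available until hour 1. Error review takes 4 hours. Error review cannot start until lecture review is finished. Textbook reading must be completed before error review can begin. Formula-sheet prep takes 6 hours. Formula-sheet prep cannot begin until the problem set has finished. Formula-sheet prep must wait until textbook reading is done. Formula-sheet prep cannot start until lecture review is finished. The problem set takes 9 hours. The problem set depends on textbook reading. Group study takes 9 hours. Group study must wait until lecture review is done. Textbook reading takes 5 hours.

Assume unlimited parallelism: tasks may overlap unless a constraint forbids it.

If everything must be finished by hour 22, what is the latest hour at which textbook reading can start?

To finish by hour 22, formula-sheet prep (duration 6) must start no later than hour 16.
The problem set feeds into formula-sheet prep (must start by hour 16); so the problem set must finish by hour 16 and therefore start by hour 7.
Error review must finish by hour 22; it takes 4 hours, so it must start by 22 − 4 = hour 18.
Textbook reading must finish in time for the problem set (must start by hour 7); error review (must start by hour 18); formula-sheet prep (must start by hour 16). The tightest is hour 7, so textbook reading must start by 7 − 5 = hour 2.

2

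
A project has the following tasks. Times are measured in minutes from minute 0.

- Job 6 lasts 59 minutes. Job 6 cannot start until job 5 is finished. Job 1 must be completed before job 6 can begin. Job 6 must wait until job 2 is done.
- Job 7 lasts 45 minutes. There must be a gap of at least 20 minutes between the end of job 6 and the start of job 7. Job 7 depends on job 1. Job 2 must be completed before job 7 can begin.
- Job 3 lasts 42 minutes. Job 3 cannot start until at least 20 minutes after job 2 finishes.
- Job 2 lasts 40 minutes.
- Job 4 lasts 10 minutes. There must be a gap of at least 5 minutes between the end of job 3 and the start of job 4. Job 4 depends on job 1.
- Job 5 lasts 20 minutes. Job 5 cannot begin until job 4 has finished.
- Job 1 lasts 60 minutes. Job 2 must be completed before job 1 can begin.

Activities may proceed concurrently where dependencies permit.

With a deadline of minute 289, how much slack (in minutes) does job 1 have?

Nothing blocks job 2, so it runs from minute 0 to minute 40.
Job 1 waits on job 2 (finishes minute 40), so it starts at minute 40 and finishes at 40 + 60 = minute 100.

Working backward from the deadline:
Job 7 must finish by minute 289; it takes 45 minutes, so it must start by 289 − 45 = minute 244.
Since job 7 (must start by minute 244, minus 20-minute gap → minute 224) depends on it, job 6 must finish by minute 224. Backing off its 59-minute duration gives a latest start of minute 165.
Job 5 has to be done before job 6 (must start by minute 165). That means finishing by minute 165, i.e. starting by 165 − 20 = minute 145.
Job 4 has to be done before job 5 (must start by minute 145). That means finishing by minute 145, i.e. starting by 145 − 10 = minute 135.
For job 1: job 4 (must start by minute 135); job 6 (must start by minute 165); job 7 (must start by minute 244). The most restrictive is minute 135; with a 60-minute duration, job 1 must start by minute 75.
So job 1 can start as early as minute 40 and as late as minute 75, giving 75 − 40 = 35 minutes of slack.

35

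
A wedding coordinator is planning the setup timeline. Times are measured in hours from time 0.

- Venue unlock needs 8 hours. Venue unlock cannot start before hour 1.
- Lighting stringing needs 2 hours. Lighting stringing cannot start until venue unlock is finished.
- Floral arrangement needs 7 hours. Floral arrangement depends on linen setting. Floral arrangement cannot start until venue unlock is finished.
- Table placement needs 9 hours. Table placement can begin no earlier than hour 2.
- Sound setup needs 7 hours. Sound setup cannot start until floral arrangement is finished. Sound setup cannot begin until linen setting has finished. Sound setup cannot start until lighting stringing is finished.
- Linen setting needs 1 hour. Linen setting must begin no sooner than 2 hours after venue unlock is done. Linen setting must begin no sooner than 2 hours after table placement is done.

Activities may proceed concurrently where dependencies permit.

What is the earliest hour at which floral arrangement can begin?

After its own release at hour 2, table placement can start at hour 2 and finishes at hour 11.
Venue unlock waits on its own release at hour 1, so it starts at hour 1 and finishes at 1 + 8 = hour 9.
Linen setting cannot start until venue unlock (finishes hour 9, plus 2-hour gap → hour 11); table placement (finishes hour 11, plus 2-hour gap → hour 13). The controlling bound is hour 13, so linen setting finishes at 13 + 1 = hour 14.
Floral arrangement waits on linen setting (finishes hour 14); venue unlock (finishes hour 9). The latest of these is hour 14, which is the earliest floral arrangement can start.

14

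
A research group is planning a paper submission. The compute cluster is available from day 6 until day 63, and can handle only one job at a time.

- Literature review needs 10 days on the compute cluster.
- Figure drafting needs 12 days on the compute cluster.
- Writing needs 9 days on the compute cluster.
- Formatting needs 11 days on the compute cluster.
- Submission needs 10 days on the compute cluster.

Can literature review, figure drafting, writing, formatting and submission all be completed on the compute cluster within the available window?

The compute cluster window is 63 − 6 = 57 days.
Running back to back, the jobs need 10 + 12 + 9 + 11 + 10 = 52 days on the compute cluster.
Since 52 ≤ 57, they fit within the window.

Yes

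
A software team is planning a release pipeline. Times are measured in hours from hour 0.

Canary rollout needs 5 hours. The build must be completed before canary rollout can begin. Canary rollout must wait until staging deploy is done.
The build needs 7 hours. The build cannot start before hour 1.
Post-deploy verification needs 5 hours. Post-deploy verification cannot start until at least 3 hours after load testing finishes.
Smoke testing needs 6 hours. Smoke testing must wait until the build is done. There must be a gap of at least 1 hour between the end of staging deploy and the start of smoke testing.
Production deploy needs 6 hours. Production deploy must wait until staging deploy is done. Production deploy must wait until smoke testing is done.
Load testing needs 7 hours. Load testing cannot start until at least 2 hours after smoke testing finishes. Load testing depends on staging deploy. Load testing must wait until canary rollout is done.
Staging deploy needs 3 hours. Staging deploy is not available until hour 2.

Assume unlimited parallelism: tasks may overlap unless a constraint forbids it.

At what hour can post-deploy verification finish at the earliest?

31

Staging deploy waits on its own release at hour 2, so it starts at hour 2 and finishes at 2 + 3 = hour 5.
The build cannot begin until its own release at hour 1. It runs from hour 1 to 1 + 7 = hour 8.
Canary rollout has to wait for the build (finishes hour 8); staging deploy (finishes hour 5). The latest of these is hour 8, so canary rollout runs hour 8 to 8 + 5 = hour 13.
Smoke testing cannot start until the build (finishes hour 8); staging deploy (finishes hour 5, plus 1-hour gap → hour 6). The controlling bound is hour 8, so smoke testing finishes at 8 + 6 = hour 14.
Load testing cannot start until smoke testing (finishes hour 14, plus 2-hour gap → hour 16); staging deploy (finishes hour 5); canary rollout (finishes hour 13). The controlling bound is hour 16, so load testing finishes at 16 + 7 = hour 23.
Post-deploy verification cannot begin until load testing (finishes hour 23, plus 3-hour gap → hour 26). It runs from hour 26 to 26 + 5 = hour 31.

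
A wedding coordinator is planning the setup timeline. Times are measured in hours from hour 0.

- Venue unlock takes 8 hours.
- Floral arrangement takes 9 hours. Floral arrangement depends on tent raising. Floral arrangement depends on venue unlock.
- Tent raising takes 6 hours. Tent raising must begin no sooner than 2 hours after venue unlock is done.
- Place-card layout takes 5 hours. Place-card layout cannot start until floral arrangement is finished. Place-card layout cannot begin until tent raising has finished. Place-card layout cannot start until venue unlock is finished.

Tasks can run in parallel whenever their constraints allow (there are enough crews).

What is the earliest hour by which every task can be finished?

Nothing blocks venue unlock, so it runs from hour 0 to hour 8.
After venue unlock (finishes hour 8, plus 2-hour gap → hour 10), tent raising can start at hour 10 and finishes at hour 16.
Floral arrangement has to wait for tent raising (finishes hour 16); venue unlock (finishes hour 8). The latest of these is hour 16, so floral arrangement runs hour 16 to 16 + 9 = hour 25.
Place-card layout has to wait for floral arrangement (finishes hour 25); tent raising (finishes hour 16); venue unlock (finishes hour 8). The latest of these is hour 25, so place-card layout runs hour 25 to 25 + 5 = hour 30.
All tasks are finished once the last one completes. Finish times: Venue unlock at 8, Tent raising at 16, Floral arrangement at 25, Place-card layout at 30. The latest is hour 30.

30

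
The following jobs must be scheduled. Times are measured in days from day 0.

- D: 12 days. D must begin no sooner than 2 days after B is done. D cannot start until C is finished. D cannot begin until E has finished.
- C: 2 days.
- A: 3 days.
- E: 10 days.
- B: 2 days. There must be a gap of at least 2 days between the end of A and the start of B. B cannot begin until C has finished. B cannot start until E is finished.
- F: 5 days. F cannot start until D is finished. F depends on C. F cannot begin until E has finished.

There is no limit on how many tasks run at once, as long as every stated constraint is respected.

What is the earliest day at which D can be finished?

26

E can start immediately at day 0; it finishes at day 10.
C has no prerequisites, so it starts at day 0 and finishes at day 2.
A has no prerequisites, so it starts at day 0 and finishes at day 3.
For B: A (finishes day 3, plus 2-day gap → day 5); C (finishes day 2); E (finishes day 10). Taking the maximum gives a start of day 10, and it finishes at 10 + 2 = day 12.
D has to wait for B (finishes day 12, plus 2-day gap → day 14); C (finishes day 2); E (finishes day 10). The latest of these is day 14, so D runs day 14 to 14 + 12 = day 26.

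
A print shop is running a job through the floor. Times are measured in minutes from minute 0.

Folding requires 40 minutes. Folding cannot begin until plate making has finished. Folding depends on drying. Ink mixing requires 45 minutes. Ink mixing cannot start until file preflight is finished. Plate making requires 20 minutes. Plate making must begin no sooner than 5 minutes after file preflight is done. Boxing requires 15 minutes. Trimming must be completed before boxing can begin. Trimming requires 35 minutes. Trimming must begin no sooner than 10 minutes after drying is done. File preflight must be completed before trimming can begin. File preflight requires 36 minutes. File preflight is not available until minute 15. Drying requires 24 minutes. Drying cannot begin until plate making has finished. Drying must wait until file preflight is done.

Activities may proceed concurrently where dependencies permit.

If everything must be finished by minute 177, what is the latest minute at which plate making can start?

73

To finish by minute 177, boxing (duration 15) must start no later than minute 162.
Trimming has to be done before boxing (must start by minute 162). That means finishing by minute 162, i.e. starting by 162 − 35 = minute 127.
Nothing follows folding; the deadline of minute 177 is its only limit. It must start by 177 − 40 = minute 137.
Drying feeds trimming (must start by minute 127, minus 10-minute gap → minute 117); folding (must start by minute 137). Taking the minimum, drying must finish by minute 117 and start by 117 − 24 = minute 93.
For plate making: drying (must start by minute 93); folding (must start by minute 137). The most restrictive is minute 93; with a 20-minute duration, plate making must start by minute 73.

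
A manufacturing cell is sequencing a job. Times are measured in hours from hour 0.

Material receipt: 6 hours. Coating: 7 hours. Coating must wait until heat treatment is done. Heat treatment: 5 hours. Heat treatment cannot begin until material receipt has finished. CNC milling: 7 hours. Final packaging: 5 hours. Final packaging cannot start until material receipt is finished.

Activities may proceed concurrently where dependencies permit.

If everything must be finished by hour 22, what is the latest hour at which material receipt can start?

To finish by hour 22, coating (duration 7) must start no later than hour 15.
Since coating (must start by hour 15) depends on it, heat treatment must finish by hour 15. Backing off its 5-hour duration gives a latest start of hour 10.
To finish by hour 22, final packaging (duration 5) must start no later than hour 17.
For material receipt: heat treatment (must start by hour 10); final packaging (must start by hour 17). The most restrictive is hour 10; with a 6-hour duration, material receipt must start by hour 4.

4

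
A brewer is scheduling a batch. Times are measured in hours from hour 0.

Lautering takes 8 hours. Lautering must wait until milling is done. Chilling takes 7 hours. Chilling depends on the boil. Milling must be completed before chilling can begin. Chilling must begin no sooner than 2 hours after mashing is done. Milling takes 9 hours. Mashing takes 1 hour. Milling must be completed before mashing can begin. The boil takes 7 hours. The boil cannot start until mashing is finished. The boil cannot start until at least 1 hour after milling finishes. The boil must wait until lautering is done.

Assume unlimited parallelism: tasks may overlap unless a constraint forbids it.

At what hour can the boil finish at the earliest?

Milling has no prerequisites, so it starts at hour 0 and finishes at hour 9.
Lautering cannot begin until milling (finishes hour 9). It runs from hour 9 to 9 + 8 = hour 17.
Mashing cannot begin until milling (finishes hour 9). It runs from hour 9 to 9 + 1 = hour 10.
The boil has to wait for mashing (finishes hour 10); milling (finishes hour 9, plus 1-hour gap → hour 10); lautering (finishes hour 17). The latest of these is hour 17, so the boil runs hour 17 to 17 + 7 = hour 24.

24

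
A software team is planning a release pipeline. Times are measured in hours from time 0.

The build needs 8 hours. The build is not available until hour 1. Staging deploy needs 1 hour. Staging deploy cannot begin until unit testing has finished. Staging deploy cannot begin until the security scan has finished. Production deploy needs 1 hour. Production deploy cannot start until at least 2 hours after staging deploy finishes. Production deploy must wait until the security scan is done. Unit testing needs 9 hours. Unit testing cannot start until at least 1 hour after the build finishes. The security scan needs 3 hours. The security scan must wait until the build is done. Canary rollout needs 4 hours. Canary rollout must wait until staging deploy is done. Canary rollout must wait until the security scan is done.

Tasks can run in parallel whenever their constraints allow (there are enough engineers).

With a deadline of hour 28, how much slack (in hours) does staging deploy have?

The build waits on its own release at hour 1, so it starts at hour 1 and finishes at 1 + 8 = hour 9.
The security scan waits on the build (finishes hour 9), so it starts at hour 9 and finishes at 9 + 3 = hour 12.
Unit testing waits on the build (finishes hour 9, plus 1-hour gap → hour 10), so it starts at hour 10 and finishes at 10 + 9 = hour 19.
Staging deploy needs all of unit testing (finishes hour 19); the security scan (finishes hour 12). That puts its earliest start at hour 19; it finishes at 19 + 1 = hour 20.

Working backward from the deadline:
To finish by hour 28, canary rollout (duration 4) must start no later than hour 24.
Nothing follows production deploy; the deadline of hour 28 is its only limit. It must start by 28 − 1 = hour 27.
Staging deploy feeds canary rollout (must start by hour 24); production deploy (must start by hour 27, minus 2-hour gap → hour 25). Taking the minimum, staging deploy must finish by hour 24 and start by 24 − 1 = hour 23.
So staging deploy can start as early as hour 19 and as late as hour 23, giving 23 − 19 = 4 hours of slack.

4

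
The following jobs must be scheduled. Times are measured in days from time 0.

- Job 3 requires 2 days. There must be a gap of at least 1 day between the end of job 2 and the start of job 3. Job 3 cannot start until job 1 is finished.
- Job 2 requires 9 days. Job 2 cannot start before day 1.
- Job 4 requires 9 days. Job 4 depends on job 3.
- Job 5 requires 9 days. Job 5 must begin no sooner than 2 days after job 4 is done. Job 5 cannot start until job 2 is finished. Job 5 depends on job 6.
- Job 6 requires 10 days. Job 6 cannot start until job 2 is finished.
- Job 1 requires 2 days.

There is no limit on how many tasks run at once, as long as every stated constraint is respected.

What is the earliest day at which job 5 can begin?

24

Job 2 cannot begin until its own release at day 1. It runs from day 1 to 1 + 9 = day 10.
Job 6 waits on job 2 (finishes day 10), so it starts at day 10 and finishes at 10 + 10 = day 20.
Nothing blocks job 1, so it runs from day 0 to day 2.
For job 3: job 2 (finishes day 10, plus 1-day gap → day 11); job 1 (finishes day 2). Taking the maximum gives a start of day 11, and it finishes at 11 + 2 = day 13.
Job 4 cannot begin until job 3 (finishes day 13). It runs from day 13 to 13 + 9 = day 22.
Job 5 waits on job 4 (finishes day 22, plus 2-day gap → day 24); job 2 (finishes day 10); job 6 (finishes day 20). The latest of these is day 24, which is the earliest job 5 can start.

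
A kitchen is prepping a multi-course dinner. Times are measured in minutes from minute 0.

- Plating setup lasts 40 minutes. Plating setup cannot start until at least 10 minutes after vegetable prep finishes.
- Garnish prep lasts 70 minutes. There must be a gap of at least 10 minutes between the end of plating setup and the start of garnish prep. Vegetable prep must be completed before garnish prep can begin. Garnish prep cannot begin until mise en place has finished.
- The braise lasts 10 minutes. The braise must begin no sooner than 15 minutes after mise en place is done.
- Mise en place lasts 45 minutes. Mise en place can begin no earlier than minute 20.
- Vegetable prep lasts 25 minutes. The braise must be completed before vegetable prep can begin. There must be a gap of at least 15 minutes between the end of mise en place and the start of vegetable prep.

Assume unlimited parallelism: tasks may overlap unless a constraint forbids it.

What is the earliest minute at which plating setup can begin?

125

Mise en place cannot begin until its own release at minute 20. It runs from minute 20 to 20 + 45 = minute 65.
The braise cannot begin until mise en place (finishes minute 65, plus 15-minute gap → minute 80). It runs from minute 80 to 80 + 10 = minute 90.
For vegetable prep: the braise (finishes minute 90); mise en place (finishes minute 65, plus 15-minute gap → minute 80). Taking the maximum gives a start of minute 90, and it finishes at 90 + 25 = minute 115.
Plating setup waits on vegetable prep (finishes minute 115, plus 10-minute gap → minute 125), so the earliest it can start is minute 125.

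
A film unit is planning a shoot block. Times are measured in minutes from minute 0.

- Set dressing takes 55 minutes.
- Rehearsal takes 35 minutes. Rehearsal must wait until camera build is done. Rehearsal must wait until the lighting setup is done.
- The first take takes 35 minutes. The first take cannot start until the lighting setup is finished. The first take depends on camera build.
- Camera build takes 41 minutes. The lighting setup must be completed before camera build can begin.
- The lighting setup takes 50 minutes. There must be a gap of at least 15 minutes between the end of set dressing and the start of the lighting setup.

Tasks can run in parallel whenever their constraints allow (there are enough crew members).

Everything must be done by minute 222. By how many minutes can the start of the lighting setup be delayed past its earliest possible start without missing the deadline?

Set dressing can start immediately at minute 0; it finishes at minute 55.
The lighting setup cannot begin until set dressing (finishes minute 55, plus 15-minute gap → minute 70). It runs from minute 70 to 70 + 50 = minute 120.

Working backward from the deadline:
Rehearsal has no dependents, so it just needs to finish by minute 222. Starting by 222 − 35 = minute 187 achieves that.
To finish by minute 222, the first take (duration 35) must start no later than minute 187.
Camera build must finish in time for rehearsal (must start by minute 187); the first take (must start by minute 187). The tightest is minute 187, so camera build must start by 187 − 41 = minute 146.
For the lighting setup: camera build (must start by minute 146); rehearsal (must start by minute 187); the first take (must start by minute 187). The most restrictive is minute 146; with a 50-minute duration, the lighting setup must start by minute 96.
So the lighting setup can start as early as minute 70 and as late as minute 96, giving 96 − 70 = 26 minutes of slack.

26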